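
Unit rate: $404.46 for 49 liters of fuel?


Unit rate = total / quantity
= 404.46 / 49
= $8.25 per unit

$8.25 per unit


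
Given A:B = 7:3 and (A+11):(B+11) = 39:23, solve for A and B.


Let A = 7k, B = 3k.
(7k + 11) / (3k + 11) = 39/23
Cross-multiply: 23(7k + 11) = 39(3k + 11)
161k + 253 = 117k + 429
161k - 117k = 429 - 253
44k = 176
k = 176/44 = 4
A = 7×4 = 28, B = 3×4 = 12
= A = 28, B = 12

A = 28, B = 12


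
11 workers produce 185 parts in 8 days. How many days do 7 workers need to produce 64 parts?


Days ∝ work / workers, so d₂ = d₁ × (m₁/m₂) × (w₂/w₁)
Workers factor (inverse): 11/7 ≈ 1.5714
Work factor (direct): 64/185 ≈ 0.3459
d₂ = 8 × 11/7 × 64/185 = (8 × 11 × 64) / (7 × 185) = 5632/1295
≈ 4.35 days

4.35 days


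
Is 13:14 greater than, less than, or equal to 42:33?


13/14 = 0.9286
42/33 = 1.2727
0.9286 < 1.2727, so 13:14 is less
= less than

less than


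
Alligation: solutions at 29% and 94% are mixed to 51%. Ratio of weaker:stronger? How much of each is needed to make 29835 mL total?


Let x parts of 29% mix with y parts of 94%.
29x + 94y = 51(x + y)
29x + 94y = 51x + 51y
x(29 - 51) = y(51 - 94)
x/y = (94 - 51)/(51 - 29) = 43/22
Simplify: 43:22
Total parts = 65; one part = 29835/65 = 459.00 mL
29% solution: 43×459.00 = 19737.00 mL
94% solution: 22×459.00 = 10098.00 mL
= ratio 43:22; 19737.00 mL and 10098.00 mL

ratio 43:22; 19737.00 mL and 10098.00 mL


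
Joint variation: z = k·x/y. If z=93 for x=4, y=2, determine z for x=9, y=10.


z = k·x/y
Solve for k using the known point: k = z·y/x = 93×2/4 = 186/4 = 46.5000
Now evaluate at x=9, y=10:
z = k × 9 / 10 = (186 × 9) / (4 × 10) = 1674/40
= 41.8500

41.8500


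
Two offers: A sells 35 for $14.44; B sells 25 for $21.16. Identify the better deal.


Deal A: $14.44/35 = $0.4126/unit
Deal B: $21.16/25 = $0.8464/unit
A is cheaper per unit
= Deal A

Deal A


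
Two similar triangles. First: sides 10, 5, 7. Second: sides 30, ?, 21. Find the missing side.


Scale factor = 30/10 = 3
Missing side = 5 × 3
= 15.0

15.0


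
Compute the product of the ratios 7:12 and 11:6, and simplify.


Compound ratio = (7×11) : (12×6)
= 77:72
GCD = 1
= 77:72

77:72


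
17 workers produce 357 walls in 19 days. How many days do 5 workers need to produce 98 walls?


Days ∝ work / workers, so d₂ = d₁ × (m₁/m₂) × (w₂/w₁)
Workers factor (inverse): 17/5 = 3.4000
Work factor (direct): 98/357 ≈ 0.2745
d₂ = 19 × 17/5 × 98/357 = (19 × 17 × 98) / (5 × 357) = 31654/1785
≈ 17.73 days

17.73 days


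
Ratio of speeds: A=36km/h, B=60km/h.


Ratio = 36:60
GCD = 12
Simplified = 3:5
Time ratio (same distance) = 5:3
Speed ratio = 3:5

3:5


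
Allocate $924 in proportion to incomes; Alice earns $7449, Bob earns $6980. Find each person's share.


Total income = 7449 + 6980 = $14429
Alice: $924 × 7449/14429 = $477.02
Bob: $924 × 6980/14429 = $446.98
= Alice: $477.02, Bob: $446.98

Alice: $477.02, Bob: $446.98


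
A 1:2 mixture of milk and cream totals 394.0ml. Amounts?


Total parts = 1 + 2 = 3
milk: 394.0 × 1/3 = 131.3ml
cream: 394.0 × 2/3 = 262.7ml
= 131.3ml and 262.7ml

131.3ml and 262.7ml


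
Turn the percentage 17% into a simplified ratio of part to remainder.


17% means 17 parts out of 100; remainder = 83
Part : remainder = 17:83
GCD = 1
= 17:83

17:83


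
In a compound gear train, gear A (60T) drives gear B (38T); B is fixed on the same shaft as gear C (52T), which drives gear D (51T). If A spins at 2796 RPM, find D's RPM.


Stage 1: RPM_B = RPM_A × t_A/t_B = 2796 × 60/38 = 167760/38 ≈ 4414.74
B and C share a shaft → RPM_C = RPM_B
Stage 2: RPM_D = RPM_C × t_C/t_D = RPM_A × (t_A×t_C)/(t_B×t_D)
Overall ratio = (60×52)/(38×51) = 3120/1938
RPM_D = 2796 × 3120/1938 = 8723520/1938
≈ 4501.30 RPM

4501.30 RPM


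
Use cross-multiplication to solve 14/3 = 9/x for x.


Cross multiply: 14 × x = 3 × 9
14x = 27
x = 27 / 14
= 1.93

1.93


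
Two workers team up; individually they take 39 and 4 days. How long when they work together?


Rate of A = 1/39 per day
Rate of B = 1/4 per day
Combined rate = 1/39 + 1/4 = 43/156 ≈ 0.2756 per day
Days = 1 / combined rate = 156/43
≈ 3.63 days

3.63 days


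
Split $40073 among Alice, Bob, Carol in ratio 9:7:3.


Total parts = 9 + 7 + 3 = 19
Alice: 40073 × 9/19 = 18981.95
Bob: 40073 × 7/19 = 14763.74
Carol: 40073 × 3/19 = 6327.32
= Alice: $18981.95, Bob: $14763.74, Carol: $6327.32

Alice: $18981.95, Bob: $14763.74, Carol: $6327.32


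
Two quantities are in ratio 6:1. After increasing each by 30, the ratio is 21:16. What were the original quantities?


Let A = 6k, B = 1k.
(6k + 30) / (1k + 30) = 21/16
Cross-multiply: 16(6k + 30) = 21(1k + 30)
96k + 480 = 21k + 630
96k - 21k = 630 - 480
75k = 150
k = 150/75 = 2
A = 6×2 = 12, B = 1×2 = 2
= A = 12, B = 2

A = 12, B = 2


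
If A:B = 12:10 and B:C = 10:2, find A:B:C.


Match B: multiply A:B by 10 → 120:100
Multiply B:C by 10 → 100:20
Combined: 120:100:20
GCD = 20
= 6:5:1

6:5:1


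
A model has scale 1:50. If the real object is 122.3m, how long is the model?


Model size = real / scale
= 122.3 / 50
= 2.4460 m

2.4460 m


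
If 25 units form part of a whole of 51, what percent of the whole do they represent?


Percentage = (part / whole) × 100
= (25 / 51) × 100
≈ 49.02%

49.02%


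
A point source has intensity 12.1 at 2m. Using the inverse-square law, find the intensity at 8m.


I₁d₁² = I₂d₂²
I₂ = I₁ × (d₁/d₂)²
= 12.1 × (2/8)²
= 12.1 × 4/64
= 48.4/64
≈ 0.7563

0.7563


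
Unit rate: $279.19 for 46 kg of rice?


Unit rate = total / quantity
= 279.19 / 46
= $6.07 per unit

$6.07 per unit


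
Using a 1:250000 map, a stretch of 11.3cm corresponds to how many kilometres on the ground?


Real distance = map distance × scale
= 11.3cm × 250000
= 2825000 cm = 28250.0 m
= 28.250 km

28.250 km


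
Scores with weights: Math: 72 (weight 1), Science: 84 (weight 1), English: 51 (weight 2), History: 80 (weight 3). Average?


Numerator = 72×1 + 84×1 + 51×2 + 80×3
= 72 + 84 + 102 + 240
= 498
Total weight = 7
Weighted avg = 498/7
= 71.14

71.14


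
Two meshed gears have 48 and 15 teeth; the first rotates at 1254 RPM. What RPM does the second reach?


Gear ratio = 48:15 = 16:5
RPM_B = RPM_A × (teeth_A / teeth_B)
= 1254 × (48/15)
= 4012.8 RPM

4012.8 RPM


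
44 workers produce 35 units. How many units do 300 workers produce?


Direct proportion: y/x = constant
k = 35/44 ≈ 0.7955
y₂ = k × 300 = 35 × 300 / 44 = 10500/44
≈ 238.64

238.64


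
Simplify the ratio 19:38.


GCD(19, 38) = 19
19/19 : 38/19
= 1:2

1:2


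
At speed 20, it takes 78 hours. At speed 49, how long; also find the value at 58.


Inverse proportion: x × y = constant
k = 20 × 78 = 1560
At x=49: k/49 = 31.84
At x=58: k/58 = 26.90
= 31.84 and 26.90

31.84 and 26.90


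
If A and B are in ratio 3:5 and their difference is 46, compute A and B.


Let A = 3k, B = 5k.
5k - 3k = 46
2k = 46 → k = 46/2 = 23
A = 3×23 = 69, B = 5×23 = 115
= A = 69, B = 115

A = 69, B = 115


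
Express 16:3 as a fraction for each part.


Total parts = 16 + 3 = 19
First part: 16/19 = 16/19
Second part: 3/19 = 3/19
= 16/19 and 3/19

16/19 and 3/19


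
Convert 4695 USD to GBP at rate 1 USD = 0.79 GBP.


Amount × rate = 4695 × 0.79
= 3709.05 GBP

3709.05 GBP


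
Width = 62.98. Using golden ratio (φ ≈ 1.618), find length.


φ = (1 + √5) / 2 ≈ 1.618
Length = width × φ = 62.98 × 1.618 = 101.90164
≈ 101.90

101.90


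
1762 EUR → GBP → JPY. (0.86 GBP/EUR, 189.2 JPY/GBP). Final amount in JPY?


Step 1: 1762 EUR × 0.86 = 1515.32 GBP
Step 2: 1515.32 GBP × 189.2 = 286698.54 JPY
Implied rate EUR→JPY = 0.86 × 189.2 = 162.7120
= 286698.54 JPY

286698.54 JPY


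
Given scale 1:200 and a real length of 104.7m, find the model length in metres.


Model size = real / scale
= 104.7 / 200
= 0.5235 m

0.5235 m


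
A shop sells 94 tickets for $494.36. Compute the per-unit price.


Unit rate = total / quantity
= 494.36 / 94
= $5.26 per unit

$5.26 per unit


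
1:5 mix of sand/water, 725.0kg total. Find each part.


Total parts = 1 + 5 = 6
sand: 725.0 × 1/6 = 120.8kg
water: 725.0 × 5/6 = 604.2kg
= 120.8kg and 604.2kg

120.8kg and 604.2kg


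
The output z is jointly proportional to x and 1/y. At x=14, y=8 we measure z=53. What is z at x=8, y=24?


z = k·x/y
Solve for k using the known point: k = z·y/x = 53×8/14 = 424/14 ≈ 30.2857
Now evaluate at x=8, y=24:
z = k × 8 / 24 = (424 × 8) / (14 × 24) = 3392/336
≈ 10.0952

10.0952


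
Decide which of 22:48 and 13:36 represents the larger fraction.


22/48 = 0.4583
13/36 = 0.3611
0.4583 > 0.3611, so 22:48 is greater
= 22:48

22:48


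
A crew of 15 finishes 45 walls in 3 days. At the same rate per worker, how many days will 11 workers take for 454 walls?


Days ∝ work / workers, so d₂ = d₁ × (m₁/m₂) × (w₂/w₁)
Workers factor (inverse): 15/11 ≈ 1.3636
Work factor (direct): 454/45 ≈ 10.0889
d₂ = 3 × 15/11 × 454/45 = (3 × 15 × 454) / (11 × 45) = 20430/495
≈ 41.27 days

41.27 days


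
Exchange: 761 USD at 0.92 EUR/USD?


Amount × rate = 761 × 0.92
= 700.12 EUR

700.12 EUR


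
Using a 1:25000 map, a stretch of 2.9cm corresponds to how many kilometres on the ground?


Real distance = map distance × scale
= 2.9cm × 25000
= 72500 cm = 725.0 m
= 0.725 km

0.725 km


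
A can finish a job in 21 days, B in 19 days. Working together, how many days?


Rate of A = 1/21 per day
Rate of B = 1/19 per day
Combined rate = 1/21 + 1/19 = 40/399 ≈ 0.1003 per day
Days = 1 / combined rate = 399/40
≈ 9.98 days

9.98 days


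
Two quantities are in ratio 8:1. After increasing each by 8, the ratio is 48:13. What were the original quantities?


Let A = 8k, B = 1k.
(8k + 8) / (1k + 8) = 48/13
Cross-multiply: 13(8k + 8) = 48(1k + 8)
104k + 104 = 48k + 384
104k - 48k = 384 - 104
56k = 280
k = 280/56 = 5
A = 8×5 = 40, B = 1×5 = 5
= A = 40, B = 5

A = 40, B = 5


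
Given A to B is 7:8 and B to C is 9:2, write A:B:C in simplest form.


Match B: multiply A:B by 9 → 63:72
Multiply B:C by 8 → 72:16
Combined: 63:72:16
GCD = 1
= 63:72:16

63:72:16


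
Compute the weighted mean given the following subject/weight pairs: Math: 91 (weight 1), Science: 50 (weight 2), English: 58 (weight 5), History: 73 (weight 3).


Numerator = 91×1 + 50×2 + 58×5 + 73×3
= 91 + 100 + 290 + 219
= 700
Total weight = 11
Weighted avg = 700/11
= 63.64

63.64


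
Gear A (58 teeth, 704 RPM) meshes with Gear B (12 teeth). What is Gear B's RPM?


Gear ratio = 58:12 = 29:6
RPM_B = RPM_A × (teeth_A / teeth_B)
= 704 × (58/12)
= 3402.7 RPM

3402.7 RPM


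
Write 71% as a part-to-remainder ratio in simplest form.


71% means 71 parts out of 100; remainder = 29
Part : remainder = 71:29
GCD = 1
= 71:29

71:29


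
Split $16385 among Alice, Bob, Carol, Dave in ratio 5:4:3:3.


Total parts = 5 + 4 + 3 + 3 = 15
Alice: 16385 × 5/15 = 5461.67
Bob: 16385 × 4/15 = 4369.33
Carol: 16385 × 3/15 = 3277.00
Dave: 16385 × 3/15 = 3277.00
= Alice: $5461.67, Bob: $4369.33, Carol: $3277.00, Dave: $3277.00

Alice: $5461.67, Bob: $4369.33, Carol: $3277.00, Dave: $3277.00


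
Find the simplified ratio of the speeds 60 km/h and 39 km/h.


Ratio = 60:39
GCD = 3
Simplified = 20:13
Time ratio (same distance) = 13:20
Speed ratio = 20:13

20:13


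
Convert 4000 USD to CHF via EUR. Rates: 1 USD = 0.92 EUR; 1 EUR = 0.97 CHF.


Step 1: 4000 USD × 0.92 = 3680.00 EUR
Step 2: 3680.00 EUR × 0.97 = 3569.60 CHF
Implied rate USD→CHF = 0.92 × 0.97 = 0.8924
= 3569.60 CHF

3569.60 CHF


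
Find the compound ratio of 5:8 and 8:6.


Compound ratio = (5×8) : (8×6)
= 40:48
GCD = 8
= 5:6

5:6


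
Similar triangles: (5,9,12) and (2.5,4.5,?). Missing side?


Scale factor = 2.5/5 = 0.5
Missing side = 12 × 0.5
= 6.0

6.0


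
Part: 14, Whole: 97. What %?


Percentage = (part / whole) × 100
= (14 / 97) × 100
≈ 14.43%

14.43%


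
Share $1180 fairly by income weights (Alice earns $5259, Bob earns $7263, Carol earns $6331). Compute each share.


Total income = 5259 + 7263 + 6331 = $18853
Alice: $1180 × 5259/18853 = $329.16
Bob: $1180 × 7263/18853 = $454.59
Carol: $1180 × 6331/18853 = $396.25
= Alice: $329.16, Bob: $454.59, Carol: $396.25

Alice: $329.16, Bob: $454.59, Carol: $396.25


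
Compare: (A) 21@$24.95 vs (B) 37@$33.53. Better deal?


Deal A: $24.95/21 = $1.1881/unit
Deal B: $33.53/37 = $0.9062/unit
B is cheaper per unit
= Deal B

Deal B


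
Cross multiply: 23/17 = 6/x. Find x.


Cross multiply: 23 × x = 17 × 6
23x = 102
x = 102 / 23
= 4.43

4.43


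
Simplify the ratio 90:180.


GCD(90, 180) = 90
90/90 : 180/90
= 1:2

1:2


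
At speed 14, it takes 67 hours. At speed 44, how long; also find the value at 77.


Inverse proportion: x × y = constant
k = 14 × 67 = 938
At x=44: k/44 = 21.32
At x=77: k/77 = 12.18
= 21.32 and 12.18

21.32 and 12.18


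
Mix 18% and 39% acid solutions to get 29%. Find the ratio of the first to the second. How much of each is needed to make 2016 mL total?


Let x parts of 18% mix with y parts of 39%.
18x + 39y = 29(x + y)
18x + 39y = 29x + 29y
x(18 - 29) = y(29 - 39)
x/y = (39 - 29)/(29 - 18) = 10/11
Simplify: 10:11
Total parts = 21; one part = 2016/21 = 96.00 mL
18% solution: 10×96.00 = 960.00 mL
39% solution: 11×96.00 = 1056.00 mL
= ratio 10:11; 960.00 mL and 1056.00 mL

ratio 10:11; 960.00 mL and 1056.00 mL


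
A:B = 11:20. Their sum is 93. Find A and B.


Let A = 11k, B = 20k.
11k + 20k = 93
31k = 93 → k = 93/31 = 3
A = 11×3 = 33, B = 20×3 = 60
= A = 33, B = 60

A = 33, B = 60


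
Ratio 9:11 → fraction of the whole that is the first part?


Total parts = 9 + 11 = 20
First part: 9/20 = 9/20
= 9/20

9/20


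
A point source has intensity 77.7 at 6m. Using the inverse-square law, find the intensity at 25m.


I₁d₁² = I₂d₂²
I₂ = I₁ × (d₁/d₂)²
= 77.7 × (6/25)²
= 77.7 × 36/625
= 2797.2/625
≈ 4.4755

4.4755


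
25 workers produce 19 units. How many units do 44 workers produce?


Direct proportion: y/x = constant
k = 19/25 = 0.7600
y₂ = k × 44 = 19 × 44 / 25 = 836/25
= 33.44

33.44


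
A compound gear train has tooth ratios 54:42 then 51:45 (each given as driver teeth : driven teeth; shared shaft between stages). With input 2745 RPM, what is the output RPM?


Stage 1: RPM_B = RPM_A × t_A/t_B = 2745 × 54/42 = 148230/42 ≈ 3529.29
B and C share a shaft → RPM_C = RPM_B
Stage 2: RPM_D = RPM_C × t_C/t_D = RPM_A × (t_A×t_C)/(t_B×t_D)
Overall ratio = (54×51)/(42×45) = 2754/1890
RPM_D = 2745 × 2754/1890 = 7559730/1890
≈ 3999.86 RPM

3999.86 RPM


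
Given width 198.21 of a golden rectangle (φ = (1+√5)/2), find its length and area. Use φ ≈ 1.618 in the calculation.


φ = (1 + √5) / 2 ≈ 1.618
Length = width × φ = 198.21 × 1.618 = 320.70378
≈ 320.70
Area = width × length = 198.21 × 320.70378 = 63566.6962338 ≈ 63566.70
= Length: 320.70, Area: 63566.70

Length: 320.70, Area: 63566.70


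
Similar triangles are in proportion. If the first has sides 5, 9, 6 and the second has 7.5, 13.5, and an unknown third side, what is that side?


Scale factor = 7.5/5 = 1.5
Missing side = 6 × 1.5
= 9.0

9.0


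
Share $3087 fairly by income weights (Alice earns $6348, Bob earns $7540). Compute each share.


Total income = 6348 + 7540 = $13888
Alice: $3087 × 6348/13888 = $1411.02
Bob: $3087 × 7540/13888 = $1675.98
= Alice: $1411.02, Bob: $1675.98

Alice: $1411.02, Bob: $1675.98


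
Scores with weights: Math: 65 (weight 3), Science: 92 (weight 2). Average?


Numerator = 65×3 + 92×2
= 195 + 184
= 379
Total weight = 5
Weighted avg = 379/5
= 75.80

75.80


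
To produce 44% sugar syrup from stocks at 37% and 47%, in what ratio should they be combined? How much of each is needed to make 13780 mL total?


Let x parts of 37% mix with y parts of 47%.
37x + 47y = 44(x + y)
37x + 47y = 44x + 44y
x(37 - 44) = y(44 - 47)
x/y = (47 - 44)/(44 - 37) = 3/7
Simplify: 3:7
Total parts = 10; one part = 13780/10 = 1378.00 mL
37% solution: 3×1378.00 = 4134.00 mL
47% solution: 7×1378.00 = 9646.00 mL
= ratio 3:7; 4134.00 mL and 9646.00 mL

ratio 3:7; 4134.00 mL and 9646.00 mL


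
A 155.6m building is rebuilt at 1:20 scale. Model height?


Model size = real / scale
= 155.6 / 20
= 7.7800 m

7.7800 m


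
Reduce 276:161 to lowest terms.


GCD(276, 161) = 23
276/23 : 161/23
= 12:7

12:7


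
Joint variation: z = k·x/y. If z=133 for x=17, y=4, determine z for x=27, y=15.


z = k·x/y
Solve for k using the known point: k = z·y/x = 133×4/17 = 532/17 ≈ 31.2941
Now evaluate at x=27, y=15:
z = k × 27 / 15 = (532 × 27) / (17 × 15) = 14364/255
≈ 56.3294

56.3294


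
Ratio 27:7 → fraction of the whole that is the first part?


Total parts = 27 + 7 = 34
First part: 27/34 = 27/34
= 27/34

27/34


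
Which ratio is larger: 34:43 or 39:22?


34/43 = 0.7907
39/22 = 1.7727
0.7907 < 1.7727, so 34:43 is less
= 39:22

39:22


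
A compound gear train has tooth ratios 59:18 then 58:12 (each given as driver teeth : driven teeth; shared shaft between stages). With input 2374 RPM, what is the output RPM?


Stage 1: RPM_B = RPM_A × t_A/t_B = 2374 × 59/18 = 140066/18 ≈ 7781.44
B and C share a shaft → RPM_C = RPM_B
Stage 2: RPM_D = RPM_C × t_C/t_D = RPM_A × (t_A×t_C)/(t_B×t_D)
Overall ratio = (59×58)/(18×12) = 3422/216
RPM_D = 2374 × 3422/216 = 8123828/216
≈ 37610.31 RPM

37610.31 RPM


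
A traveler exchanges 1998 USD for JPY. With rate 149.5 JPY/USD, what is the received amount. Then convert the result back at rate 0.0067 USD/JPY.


Amount × rate = 1998 × 149.5 = 298701.00 JPY
Round-trip: 298701.00 × 0.0067 = 2001.30 USD
= 298701.00 JPY, then 2001.30 USD

298701.00 JPY, then 2001.30 USD


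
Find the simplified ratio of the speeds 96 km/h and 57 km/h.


Ratio = 96:57
GCD = 3
Simplified = 32:19
Time ratio (same distance) = 19:32
Speed ratio = 32:19

32:19


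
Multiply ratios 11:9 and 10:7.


Compound ratio = (11×10) : (9×7)
= 110:63
GCD = 1
= 110:63

110:63


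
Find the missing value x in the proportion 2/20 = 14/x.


Cross multiply: 2 × x = 20 × 14
2x = 280
x = 280 / 2
= 140.00

140.00


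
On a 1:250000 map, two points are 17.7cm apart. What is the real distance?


Real distance = map distance × scale
= 17.7cm × 250000
= 4425000 cm = 44250.0 m
= 44.250 km

44.250 km


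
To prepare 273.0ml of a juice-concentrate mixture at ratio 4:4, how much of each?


Total parts = 4 + 4 = 8
juice: 273.0 × 4/8 = 136.5ml
concentrate: 273.0 × 4/8 = 136.5ml
= 136.5ml and 136.5ml

136.5ml and 136.5ml


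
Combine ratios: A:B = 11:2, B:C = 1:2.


Match B: multiply A:B by 1 → 11:2
Multiply B:C by 2 → 2:4
Combined: 11:2:4
GCD = 1
= 11:2:4

11:2:4


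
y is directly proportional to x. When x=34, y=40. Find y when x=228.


Direct proportion: y/x = constant
k = 40/34 ≈ 1.1765
y₂ = k × 228 = 40 × 228 / 34 = 9120/34
≈ 268.24

268.24


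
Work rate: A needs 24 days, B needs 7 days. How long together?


Rate of A = 1/24 per day
Rate of B = 1/7 per day
Combined rate = 1/24 + 1/7 = 31/168 ≈ 0.1845 per day
Days = 1 / combined rate = 168/31
≈ 5.42 days

5.42 days


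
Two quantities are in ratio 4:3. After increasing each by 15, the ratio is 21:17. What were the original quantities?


Let A = 4k, B = 3k.
(4k + 15) / (3k + 15) = 21/17
Cross-multiply: 17(4k + 15) = 21(3k + 15)
68k + 255 = 63k + 315
68k - 63k = 315 - 255
5k = 60
k = 60/5 = 12
A = 4×12 = 48, B = 3×12 = 36
= A = 48, B = 36

A = 48, B = 36


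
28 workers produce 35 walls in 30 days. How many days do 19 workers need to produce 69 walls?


Days ∝ work / workers, so d₂ = d₁ × (m₁/m₂) × (w₂/w₁)
Workers factor (inverse): 28/19 ≈ 1.4737
Work factor (direct): 69/35 ≈ 1.9714
d₂ = 30 × 28/19 × 69/35 = (30 × 28 × 69) / (19 × 35) = 57960/665
≈ 87.16 days

87.16 days


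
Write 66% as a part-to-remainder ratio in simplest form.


66% means 66 parts out of 100; remainder = 34
Part : remainder = 66:34
GCD = 2
= 33:17

33:17


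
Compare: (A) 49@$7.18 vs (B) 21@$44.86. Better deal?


Deal A: $7.18/49 = $0.1465/unit
Deal B: $44.86/21 = $2.1362/unit
A is cheaper per unit
= Deal A

Deal A


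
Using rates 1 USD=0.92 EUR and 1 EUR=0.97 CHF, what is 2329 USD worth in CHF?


Step 1: 2329 USD × 0.92 = 2142.68 EUR
Step 2: 2142.68 EUR × 0.97 = 2078.40 CHF
Implied rate USD→CHF = 0.92 × 0.97 = 0.8924
= 2078.40 CHF

2078.40 CHF


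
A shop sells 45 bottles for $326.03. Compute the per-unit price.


Unit rate = total / quantity
= 326.03 / 45
= $7.25 per unit

$7.25 per unit


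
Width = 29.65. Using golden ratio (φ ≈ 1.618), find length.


φ = (1 + √5) / 2 ≈ 1.618
Length = width × φ = 29.65 × 1.618 = 47.9737
≈ 47.97

47.97


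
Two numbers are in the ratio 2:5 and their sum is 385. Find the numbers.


Let A = 2k, B = 5k.
2k + 5k = 385
7k = 385 → k = 385/7 = 55
A = 2×55 = 110, B = 5×55 = 275
= A = 110, B = 275

A = 110, B = 275


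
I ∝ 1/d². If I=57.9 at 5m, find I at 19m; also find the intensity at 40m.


I₁d₁² = I₂d₂²
I at 19m = 57.9 × (5/19)² = 57.9 × 25/361 = 1447.5/361 ≈ 4.0097
I at 40m = 57.9 × (5/40)² = 57.9 × 25/1600 = 1447.5/1600 ≈ 0.9047
= 4.0097 and 0.9047

4.0097 and 0.9047


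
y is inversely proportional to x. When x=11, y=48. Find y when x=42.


Inverse proportion: x × y = constant
k = 11 × 48 = 528
y₂ = k / 42 = 528 / 42
= 12.57

12.57


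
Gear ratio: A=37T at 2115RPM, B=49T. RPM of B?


Gear ratio = 37:49 = 37:49
RPM_B = RPM_A × (teeth_A / teeth_B)
= 2115 × (37/49)
= 1597.0 RPM

1597.0 RPM


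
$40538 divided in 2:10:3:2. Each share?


Total parts = 2 + 10 + 3 + 2 = 17
Part 1: 40538 × 2/17 = 4769.18
Part 2: 40538 × 10/17 = 23845.88
Part 3: 40538 × 3/17 = 7153.76
Part 4: 40538 × 2/17 = 4769.18
= Part 1: $4769.18, Part 2: $23845.88, Part 3: $7153.76, Part 4: $4769.18

Part 1: $4769.18, Part 2: $23845.88, Part 3: $7153.76, Part 4: $4769.18


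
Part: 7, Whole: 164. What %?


Percentage = (part / whole) × 100
= (7 / 164) × 100
≈ 4.27%

4.27%


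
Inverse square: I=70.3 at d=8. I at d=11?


I₁d₁² = I₂d₂²
I₂ = I₁ × (d₁/d₂)²
= 70.3 × (8/11)²
= 70.3 × 64/121
= 4499.2/121
≈ 37.1835

37.1835


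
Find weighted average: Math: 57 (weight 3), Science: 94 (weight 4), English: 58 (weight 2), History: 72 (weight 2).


Numerator = 57×3 + 94×4 + 58×2 + 72×2
= 171 + 376 + 116 + 144
= 807
Total weight = 11
Weighted avg = 807/11
= 73.36

73.36


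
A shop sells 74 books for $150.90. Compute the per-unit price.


Unit rate = total / quantity
= 150.90 / 74
= $2.04 per unit

$2.04 per unit


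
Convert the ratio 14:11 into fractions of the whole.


Total parts = 14 + 11 = 25
First part: 14/25 = 14/25
Second part: 11/25 = 11/25
= 14/25 and 11/25

14/25 and 11/25


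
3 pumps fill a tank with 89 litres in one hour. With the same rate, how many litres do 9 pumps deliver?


Direct proportion: y/x = constant
k = 89/3 ≈ 29.6667
y₂ = k × 9 = 89 × 9 / 3 = 801/3
= 267.00

267.00


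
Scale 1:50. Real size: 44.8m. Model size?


Model size = real / scale
= 44.8 / 50
= 0.8960 m

0.8960 m


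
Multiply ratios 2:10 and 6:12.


Compound ratio = (2×6) : (10×12)
= 12:120
GCD = 12
= 1:10

1:10


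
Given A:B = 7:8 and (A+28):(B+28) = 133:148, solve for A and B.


Let A = 7k, B = 8k.
(7k + 28) / (8k + 28) = 133/148
Cross-multiply: 148(7k + 28) = 133(8k + 28)
1036k + 4144 = 1064k + 3724
1036k - 1064k = 3724 - 4144
-28k = -420
k = -420/-28 = 15
A = 7×15 = 105, B = 8×15 = 120
= A = 105, B = 120

A = 105, B = 120


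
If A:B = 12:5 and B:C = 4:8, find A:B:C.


Match B: multiply A:B by 4 → 48:20
Multiply B:C by 5 → 20:40
Combined: 48:20:40
GCD = 4
= 12:5:10

12:5:10


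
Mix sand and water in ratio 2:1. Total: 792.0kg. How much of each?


Total parts = 2 + 1 = 3
sand: 792.0 × 2/3 = 528.0kg
water: 792.0 × 1/3 = 264.0kg
= 528.0kg and 264.0kg

528.0kg and 264.0kg


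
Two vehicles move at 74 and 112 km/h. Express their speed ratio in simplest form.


Ratio = 74:112
GCD = 2
Simplified = 37:56
Time ratio (same distance) = 56:37
Speed ratio = 37:56

37:56


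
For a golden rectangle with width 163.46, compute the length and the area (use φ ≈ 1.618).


φ = (1 + √5) / 2 ≈ 1.618
Length = width × φ = 163.46 × 1.618 = 264.47828
≈ 264.48
Area = width × length = 163.46 × 264.47828 = 43231.6196488 ≈ 43231.62
= Length: 264.48, Area: 43231.62

Length: 264.48, Area: 43231.62


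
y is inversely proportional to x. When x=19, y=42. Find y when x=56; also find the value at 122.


Inverse proportion: x × y = constant
k = 19 × 42 = 798
At x=56: k/56 = 14.25
At x=122: k/122 = 6.54
= 14.25 and 6.54

14.25 and 6.54


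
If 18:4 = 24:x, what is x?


Cross multiply: 18 × x = 4 × 24
18x = 96
x = 96 / 18
= 5.33

5.33


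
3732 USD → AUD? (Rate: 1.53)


Amount × rate = 3732 × 1.53
= 5709.96 AUD

5709.96 AUD


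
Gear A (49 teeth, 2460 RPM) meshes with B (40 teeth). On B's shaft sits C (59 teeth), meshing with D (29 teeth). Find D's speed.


Stage 1: RPM_B = RPM_A × t_A/t_B = 2460 × 49/40 = 120540/40 = 3013.50
B and C share a shaft → RPM_C = RPM_B
Stage 2: RPM_D = RPM_C × t_C/t_D = RPM_A × (t_A×t_C)/(t_B×t_D)
Overall ratio = (49×59)/(40×29) = 2891/1160
RPM_D = 2460 × 2891/1160 = 7111860/1160
≈ 6130.91 RPM

6130.91 RPM


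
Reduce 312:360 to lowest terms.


GCD(312, 360) = 24
312/24 : 360/24
= 13:15

13:15


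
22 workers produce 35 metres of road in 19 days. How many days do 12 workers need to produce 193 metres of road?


Days ∝ work / workers, so d₂ = d₁ × (m₁/m₂) × (w₂/w₁)
Workers factor (inverse): 22/12 ≈ 1.8333
Work factor (direct): 193/35 ≈ 5.5143
d₂ = 19 × 22/12 × 193/35 = (19 × 22 × 193) / (12 × 35) = 80674/420
≈ 192.08 days

192.08 days


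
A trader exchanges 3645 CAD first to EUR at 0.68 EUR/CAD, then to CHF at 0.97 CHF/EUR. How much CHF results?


Step 1: 3645 CAD × 0.68 = 2478.60 EUR
Step 2: 2478.60 EUR × 0.97 = 2404.24 CHF
Implied rate CAD→CHF = 0.68 × 0.97 = 0.6596
= 2404.24 CHF

2404.24 CHF


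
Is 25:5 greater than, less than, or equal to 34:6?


25/5 = 5.0000
34/6 = 5.6667
5.0000 < 5.6667, so 25:5 is less
= less than

less than


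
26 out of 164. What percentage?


Percentage = (part / whole) × 100
= (26 / 164) × 100
≈ 15.85%

15.85%


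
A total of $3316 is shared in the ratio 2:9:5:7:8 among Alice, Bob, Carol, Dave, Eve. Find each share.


Total parts = 2 + 9 + 5 + 7 + 8 = 31
Alice: 3316 × 2/31 = 213.94
Bob: 3316 × 9/31 = 962.71
Carol: 3316 × 5/31 = 534.84
Dave: 3316 × 7/31 = 748.77
Eve: 3316 × 8/31 = 855.74
= Alice: $213.94, Bob: $962.71, Carol: $534.84, Dave: $748.77, Eve: $855.74

Alice: $213.94, Bob: $962.71, Carol: $534.84, Dave: $748.77, Eve: $855.74


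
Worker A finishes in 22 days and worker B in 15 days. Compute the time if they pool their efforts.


Rate of A = 1/22 per day
Rate of B = 1/15 per day
Combined rate = 1/22 + 1/15 = 37/330 ≈ 0.1121 per day
Days = 1 / combined rate = 330/37
≈ 8.92 days

8.92 days


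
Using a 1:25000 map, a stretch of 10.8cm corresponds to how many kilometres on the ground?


Real distance = map distance × scale
= 10.8cm × 25000
= 270000 cm = 2700.0 m
= 2.700 km

2.700 km


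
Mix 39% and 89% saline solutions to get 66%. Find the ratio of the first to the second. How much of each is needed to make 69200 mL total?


Let x parts of 39% mix with y parts of 89%.
39x + 89y = 66(x + y)
39x + 89y = 66x + 66y
x(39 - 66) = y(66 - 89)
x/y = (89 - 66)/(66 - 39) = 23/27
Simplify: 23:27
Total parts = 50; one part = 69200/50 = 1384.00 mL
39% solution: 23×1384.00 = 31832.00 mL
89% solution: 27×1384.00 = 37368.00 mL
= ratio 23:27; 31832.00 mL and 37368.00 mL

ratio 23:27; 31832.00 mL and 37368.00 mL


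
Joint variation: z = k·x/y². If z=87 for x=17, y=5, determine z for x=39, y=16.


z = k·x/y²
Solve for k using the known point: k = z·y²/x = 87×25/17 = 2175/17 ≈ 127.9412
Now evaluate at x=39, y=16:
z = k × 39 / 256 = (2175 × 39) / (17 × 256) = 84825/4352
≈ 19.4910

19.4910


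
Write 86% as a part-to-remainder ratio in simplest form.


86% means 86 parts out of 100; remainder = 14
Part : remainder = 86:14
GCD = 2
= 43:7

43:7


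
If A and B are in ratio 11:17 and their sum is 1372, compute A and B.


Let A = 11k, B = 17k.
11k + 17k = 1372
28k = 1372 → k = 1372/28 = 49
A = 11×49 = 539, B = 17×49 = 833
= A = 539, B = 833

A = 539, B = 833


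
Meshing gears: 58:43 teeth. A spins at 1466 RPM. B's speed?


Gear ratio = 58:43 = 58:43
RPM_B = RPM_A × (teeth_A / teeth_B)
= 1466 × (58/43)
= 1977.4 RPM

1977.4 RPM


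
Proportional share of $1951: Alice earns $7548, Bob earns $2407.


Total income = 7548 + 2407 = $9955
Alice: $1951 × 7548/9955 = $1479.27
Bob: $1951 × 2407/9955 = $471.73
= Alice: $1479.27, Bob: $471.73

Alice: $1479.27, Bob: $471.73


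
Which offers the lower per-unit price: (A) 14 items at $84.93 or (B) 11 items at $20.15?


Deal A: $84.93/14 = $6.0664/unit
Deal B: $20.15/11 = $1.8318/unit
B is cheaper per unit
= Deal B

Deal B


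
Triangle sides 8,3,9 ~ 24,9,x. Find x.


Scale factor = 24/8 = 3
Missing side = 9 × 3
= 27.0

27.0


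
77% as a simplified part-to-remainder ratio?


77% means 77 parts out of 100; remainder = 23
Part : remainder = 77:23
GCD = 1
= 77:23

77:23


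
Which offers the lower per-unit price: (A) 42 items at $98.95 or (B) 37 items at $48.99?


Deal A: $98.95/42 = $2.3560/unit
Deal B: $48.99/37 = $1.3241/unit
B is cheaper per unit
= Deal B

Deal B


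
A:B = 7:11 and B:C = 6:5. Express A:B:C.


Match B: multiply A:B by 6 → 42:66
Multiply B:C by 11 → 66:55
Combined: 42:66:55
GCD = 1
= 42:66:55

42:66:55


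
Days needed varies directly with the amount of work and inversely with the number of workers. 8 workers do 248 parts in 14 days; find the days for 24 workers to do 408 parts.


Days ∝ work / workers, so d₂ = d₁ × (m₁/m₂) × (w₂/w₁)
Workers factor (inverse): 8/24 ≈ 0.3333
Work factor (direct): 408/248 ≈ 1.6452
d₂ = 14 × 8/24 × 408/248 = (14 × 8 × 408) / (24 × 248) = 45696/5952
≈ 7.68 days

7.68 days


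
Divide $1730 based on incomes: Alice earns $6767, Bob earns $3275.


Total income = 6767 + 3275 = $10042
Alice: $1730 × 6767/10042 = $1165.79
Bob: $1730 × 3275/10042 = $564.21
= Alice: $1165.79, Bob: $564.21

Alice: $1165.79, Bob: $564.21


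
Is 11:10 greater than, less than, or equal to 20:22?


11/10 = 1.1000
20/22 = 0.9091
1.1000 > 0.9091, so 11:10 is greater
= greater than

greater than


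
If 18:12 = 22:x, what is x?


Cross multiply: 18 × x = 12 × 22
18x = 264
x = 264 / 18
= 14.67

14.67


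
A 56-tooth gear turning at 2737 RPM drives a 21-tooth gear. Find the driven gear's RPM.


Gear ratio = 56:21 = 8:3
RPM_B = RPM_A × (teeth_A / teeth_B)
= 2737 × (56/21)
= 7298.7 RPM

7298.7 RPM


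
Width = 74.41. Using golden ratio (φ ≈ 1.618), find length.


φ = (1 + √5) / 2 ≈ 1.618
Length = width × φ = 74.41 × 1.618 = 120.39538
≈ 120.40

120.40


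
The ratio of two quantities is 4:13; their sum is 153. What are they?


Let A = 4k, B = 13k.
4k + 13k = 153
17k = 153 → k = 153/17 = 9
A = 4×9 = 36, B = 13×9 = 117
= A = 36, B = 117

A = 36, B = 117


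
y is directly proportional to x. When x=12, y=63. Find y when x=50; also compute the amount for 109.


Direct proportion: y/x = constant
k = 63/12 = 5.2500
y at x=50: k × 50 = 63 × 50 / 12 = 3150/12 = 262.50
y at x=109: k × 109 = 63 × 109 / 12 = 6867/12 = 572.25
= 262.50 and 572.25

262.50 and 572.25


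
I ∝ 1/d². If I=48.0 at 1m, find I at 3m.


I₁d₁² = I₂d₂²
I₂ = I₁ × (d₁/d₂)²
= 48.0 × (1/3)²
= 48.0 × 1/9
= 48/9
≈ 5.3333

5.3333


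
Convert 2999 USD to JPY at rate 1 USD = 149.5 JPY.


Amount × rate = 2999 × 149.5
= 448350.50 JPY

448350.50 JPY


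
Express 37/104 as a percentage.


Percentage = (part / whole) × 100
= (37 / 104) × 100
≈ 35.58%

35.58%


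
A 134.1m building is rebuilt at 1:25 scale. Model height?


Model size = real / scale
= 134.1 / 25
= 5.3640 m

5.3640 m


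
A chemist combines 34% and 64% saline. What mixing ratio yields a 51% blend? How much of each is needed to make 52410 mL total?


Let x parts of 34% mix with y parts of 64%.
34x + 64y = 51(x + y)
34x + 64y = 51x + 51y
x(34 - 51) = y(51 - 64)
x/y = (64 - 51)/(51 - 34) = 13/17
Simplify: 13:17
Total parts = 30; one part = 52410/30 = 1747.00 mL
34% solution: 13×1747.00 = 22711.00 mL
64% solution: 17×1747.00 = 29699.00 mL
= ratio 13:17; 22711.00 mL and 29699.00 mL

ratio 13:17; 22711.00 mL and 29699.00 mL


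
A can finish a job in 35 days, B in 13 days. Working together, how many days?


Rate of A = 1/35 per day
Rate of B = 1/13 per day
Combined rate = 1/35 + 1/13 = 48/455 ≈ 0.1055 per day
Days = 1 / combined rate = 455/48
≈ 9.48 days

9.48 days


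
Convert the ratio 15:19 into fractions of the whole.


Total parts = 15 + 19 = 34
First part: 15/34 = 15/34
Second part: 19/34 = 19/34
= 15/34 and 19/34

15/34 and 19/34


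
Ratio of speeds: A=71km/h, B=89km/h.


Ratio = 71:89
GCD = 1
Simplified = 71:89
Time ratio (same distance) = 89:71
Speed ratio = 71:89

71:89


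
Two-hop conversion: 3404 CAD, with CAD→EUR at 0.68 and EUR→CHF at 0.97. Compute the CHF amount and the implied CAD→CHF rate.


Step 1: 3404 CAD × 0.68 = 2314.72 EUR
Step 2: 2314.72 EUR × 0.97 = 2245.28 CHF
Implied rate CAD→CHF = 0.68 × 0.97 = 0.6596
= 2245.28 CHF; implied rate 0.6596 CHF/CAD

2245.28 CHF; implied rate 0.6596 CHF/CAD


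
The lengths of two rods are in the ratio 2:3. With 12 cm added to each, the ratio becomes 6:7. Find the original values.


Let A = 2k, B = 3k.
(2k + 12) / (3k + 12) = 6/7
Cross-multiply: 7(2k + 12) = 6(3k + 12)
14k + 84 = 18k + 72
14k - 18k = 72 - 84
-4k = -12
k = -12/-4 = 3
A = 2×3 = 6, B = 3×3 = 9
= A = 6, B = 9

A = 6, B = 9


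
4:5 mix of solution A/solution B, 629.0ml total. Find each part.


Total parts = 4 + 5 = 9
solution A: 629.0 × 4/9 = 279.6ml
solution B: 629.0 × 5/9 = 349.4ml
= 279.6ml and 349.4ml

279.6ml and 349.4ml


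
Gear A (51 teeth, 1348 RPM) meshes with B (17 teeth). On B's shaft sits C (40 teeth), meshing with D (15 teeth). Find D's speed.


Stage 1: RPM_B = RPM_A × t_A/t_B = 1348 × 51/17 = 68748/17 = 4044.00
B and C share a shaft → RPM_C = RPM_B
Stage 2: RPM_D = RPM_C × t_C/t_D = RPM_A × (t_A×t_C)/(t_B×t_D)
Overall ratio = (51×40)/(17×15) = 2040/255
RPM_D = 1348 × 2040/255 = 2749920/255
= 10784.00 RPM

10784.00 RPM


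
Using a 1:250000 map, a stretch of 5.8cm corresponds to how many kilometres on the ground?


Real distance = map distance × scale
= 5.8cm × 250000
= 1450000 cm = 14500.0 m
= 14.500 km

14.500 km


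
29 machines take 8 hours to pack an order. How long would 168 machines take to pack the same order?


Inverse proportion: x × y = constant
k = 29 × 8 = 232
y₂ = k / 168 = 232 / 168
= 1.38

1.38


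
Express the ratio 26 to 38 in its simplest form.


GCD(26, 38) = 2
26/2 : 38/2
= 13:19

13:19


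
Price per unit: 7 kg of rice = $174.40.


Unit rate = total / quantity
= 174.40 / 7
= $24.91 per unit

$24.91 per unit


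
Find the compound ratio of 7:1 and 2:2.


Compound ratio = (7×2) : (1×2)
= 14:2
GCD = 2
= 7:1

7:1


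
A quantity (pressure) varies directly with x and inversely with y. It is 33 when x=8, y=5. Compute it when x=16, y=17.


z = k·x/y
Solve for k using the known point: k = z·y/x = 33×5/8 = 165/8 = 20.6250
Now evaluate at x=16, y=17:
z = k × 16 / 17 = (165 × 16) / (8 × 17) = 2640/136
≈ 19.4118

19.4118


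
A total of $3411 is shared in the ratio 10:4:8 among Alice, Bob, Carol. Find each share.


Total parts = 10 + 4 + 8 = 22
Alice: 3411 × 10/22 = 1550.45
Bob: 3411 × 4/22 = 620.18
Carol: 3411 × 8/22 = 1240.36
= Alice: $1550.45, Bob: $620.18, Carol: $1240.36

Alice: $1550.45, Bob: $620.18, Carol: $1240.36


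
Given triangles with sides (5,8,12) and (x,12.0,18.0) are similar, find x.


Scale factor = 12.0/8 = 1.5
Missing side = 5 × 1.5
= 7.5

7.5


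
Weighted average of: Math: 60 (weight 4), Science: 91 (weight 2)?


Numerator = 60×4 + 91×2
= 240 + 182
= 422
Total weight = 6
Weighted avg = 422/6
= 70.33

70.33


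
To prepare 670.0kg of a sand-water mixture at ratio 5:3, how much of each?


Total parts = 5 + 3 = 8
sand: 670.0 × 5/8 = 418.8kg
water: 670.0 × 3/8 = 251.3kg
= 418.8kg and 251.3kg

418.8kg and 251.3kg


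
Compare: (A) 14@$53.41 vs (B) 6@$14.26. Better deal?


Deal A: $53.41/14 = $3.8150/unit
Deal B: $14.26/6 = $2.3767/unit
B is cheaper per unit
= Deal B

Deal B


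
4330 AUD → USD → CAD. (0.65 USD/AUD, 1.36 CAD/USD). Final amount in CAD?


Step 1: 4330 AUD × 0.65 = 2814.50 USD
Step 2: 2814.50 USD × 1.36 = 3827.72 CAD
Implied rate AUD→CAD = 0.65 × 1.36 = 0.8840
= 3827.72 CAD

3827.72 CAD


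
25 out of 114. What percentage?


Percentage = (part / whole) × 100
= (25 / 114) × 100
≈ 21.93%

21.93%


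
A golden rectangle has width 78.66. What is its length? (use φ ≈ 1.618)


φ = (1 + √5) / 2 ≈ 1.618
Length = width × φ = 78.66 × 1.618 = 127.27188
≈ 127.27

127.27


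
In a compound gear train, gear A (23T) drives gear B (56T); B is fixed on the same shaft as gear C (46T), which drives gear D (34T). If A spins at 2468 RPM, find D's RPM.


Stage 1: RPM_B = RPM_A × t_A/t_B = 2468 × 23/56 = 56764/56 ≈ 1013.64
B and C share a shaft → RPM_C = RPM_B
Stage 2: RPM_D = RPM_C × t_C/t_D = RPM_A × (t_A×t_C)/(t_B×t_D)
Overall ratio = (23×46)/(56×34) = 1058/1904
RPM_D = 2468 × 1058/1904 = 2611144/1904
≈ 1371.40 RPM

1371.40 RPM


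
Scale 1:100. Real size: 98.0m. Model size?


Model size = real / scale
= 98.0 / 100
= 0.9800 m

0.9800 m


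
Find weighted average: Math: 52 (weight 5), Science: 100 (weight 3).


Numerator = 52×5 + 100×3
= 260 + 300
= 560
Total weight = 8
Weighted avg = 560/8
= 70.00

70.00


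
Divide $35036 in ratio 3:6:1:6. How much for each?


Total parts = 3 + 6 + 1 + 6 = 16
Part 1: 35036 × 3/16 = 6569.25
Part 2: 35036 × 6/16 = 13138.50
Part 3: 35036 × 1/16 = 2189.75
Part 4: 35036 × 6/16 = 13138.50
= Part 1: $6569.25, Part 2: $13138.50, Part 3: $2189.75, Part 4: $13138.50

Part 1: $6569.25, Part 2: $13138.50, Part 3: $2189.75, Part 4: $13138.50


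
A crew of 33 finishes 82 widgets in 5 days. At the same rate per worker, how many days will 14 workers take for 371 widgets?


Days ∝ work / workers, so d₂ = d₁ × (m₁/m₂) × (w₂/w₁)
Workers factor (inverse): 33/14 ≈ 2.3571
Work factor (direct): 371/82 ≈ 4.5244
d₂ = 5 × 33/14 × 371/82 = (5 × 33 × 371) / (14 × 82) = 61215/1148
≈ 53.32 days

53.32 days


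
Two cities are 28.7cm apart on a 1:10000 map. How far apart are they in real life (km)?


Real distance = map distance × scale
= 28.7cm × 10000
= 287000 cm = 2870.0 m
= 2.870 km

2.870 km


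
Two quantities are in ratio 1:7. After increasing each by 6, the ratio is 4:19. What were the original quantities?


Let A = 1k, B = 7k.
(1k + 6) / (7k + 6) = 4/19
Cross-multiply: 19(1k + 6) = 4(7k + 6)
19k + 114 = 28k + 24
19k - 28k = 24 - 114
-9k = -90
k = -90/-9 = 10
A = 1×10 = 10, B = 7×10 = 70
= A = 10, B = 70

A = 10, B = 70
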